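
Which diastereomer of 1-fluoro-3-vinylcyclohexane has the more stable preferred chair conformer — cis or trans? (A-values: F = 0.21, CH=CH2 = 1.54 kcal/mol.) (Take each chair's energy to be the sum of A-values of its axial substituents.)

cis

At 1,3 positions (parity same): cis → (e,e or a,a); trans → (a,e or e,a).
Best chair for cis: E = 0.00 kcal/mol; best chair for trans: E = 0.21 kcal/mol.
The cis isomer is lower by 0.21 kcal/mol.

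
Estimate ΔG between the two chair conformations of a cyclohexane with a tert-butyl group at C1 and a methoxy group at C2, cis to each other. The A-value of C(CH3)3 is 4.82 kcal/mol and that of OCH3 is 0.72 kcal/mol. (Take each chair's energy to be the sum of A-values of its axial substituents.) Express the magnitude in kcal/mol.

C1 and C2 have opposite parity, so for the cis isomer the two substituents are one axial and one equatorial in each chair.
Chair I (tert-butyl axial, methoxy equatorial): E = 4.82 kcal/mol.
Chair II (tert-butyl equatorial, methoxy axial): E = 0.72 kcal/mol.
ΔE = 4.82 − 0.72 = 4.10 kcal/mol; chair II is more stable.

4.10 kcal/mol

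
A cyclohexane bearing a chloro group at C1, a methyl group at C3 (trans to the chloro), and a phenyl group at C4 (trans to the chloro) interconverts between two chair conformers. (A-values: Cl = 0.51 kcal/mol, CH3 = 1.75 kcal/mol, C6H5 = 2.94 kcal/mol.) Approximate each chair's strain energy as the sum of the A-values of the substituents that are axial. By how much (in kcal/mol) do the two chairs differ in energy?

Chair I (chloro axial, methyl equatorial, phenyl axial): E = 3.45 kcal/mol.
Chair II (chloro equatorial, methyl axial, phenyl equatorial): E = 1.75 kcal/mol.
ΔE = 3.45 − 1.75 = 1.70 kcal/mol; chair II is more stable.

1.70 kcal/mol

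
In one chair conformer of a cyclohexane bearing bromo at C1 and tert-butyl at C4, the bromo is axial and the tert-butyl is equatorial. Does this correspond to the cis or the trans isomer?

cis

C1 and C4 have opposite parity, so their axial bonds point in opposite directions.
With opposite-parity carbons, two substituents on the same face are one axial and one equatorial; opposite faces give both axial or both equatorial.
Here the groups are axial/equatorial → same face → cis.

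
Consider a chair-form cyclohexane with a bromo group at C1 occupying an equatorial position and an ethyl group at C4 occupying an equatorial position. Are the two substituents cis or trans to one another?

C1 and C4 have opposite parity, so their axial bonds point in opposite directions.
With opposite-parity carbons, two substituents on the same face are one axial and one equatorial; opposite faces give both axial or both equatorial.
Here the groups are equatorial/equatorial → opposite face → trans.

trans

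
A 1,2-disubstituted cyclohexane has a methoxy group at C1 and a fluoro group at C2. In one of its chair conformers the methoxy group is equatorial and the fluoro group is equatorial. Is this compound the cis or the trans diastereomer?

C1 and C2 have opposite parity, so their axial bonds point in opposite directions.
With opposite-parity carbons, two substituents on the same face are one axial and one equatorial; opposite faces give both axial or both equatorial.
Here the groups are equatorial/equatorial → opposite face → trans.

trans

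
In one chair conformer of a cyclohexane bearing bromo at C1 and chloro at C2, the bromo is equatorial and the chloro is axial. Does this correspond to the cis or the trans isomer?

C1 and C2 have opposite parity, so their axial bonds point in opposite directions.
With opposite-parity carbons, two substituents on the same face are one axial and one equatorial; opposite faces give both axial or both equatorial.
Here the groups are equatorial/axial → same face → cis.

cis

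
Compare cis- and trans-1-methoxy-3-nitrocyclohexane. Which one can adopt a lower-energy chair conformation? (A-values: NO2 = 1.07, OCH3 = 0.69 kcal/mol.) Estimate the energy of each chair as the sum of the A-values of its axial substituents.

At 1,3 positions (parity same): cis → (e,e or a,a); trans → (a,e or e,a).
Best chair for cis: E = 0.00 kcal/mol; best chair for trans: E = 0.69 kcal/mol.
The cis isomer is lower by 0.69 kcal/mol.

cis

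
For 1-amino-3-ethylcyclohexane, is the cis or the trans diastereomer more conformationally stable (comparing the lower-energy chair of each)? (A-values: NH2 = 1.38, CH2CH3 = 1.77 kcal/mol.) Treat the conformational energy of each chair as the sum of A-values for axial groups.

cis

At 1,3 positions (parity same): cis → (e,e or a,a); trans → (a,e or e,a).
Best chair for cis: E = 0.00 kcal/mol; best chair for trans: E = 1.38 kcal/mol.
The cis isomer is lower by 1.38 kcal/mol.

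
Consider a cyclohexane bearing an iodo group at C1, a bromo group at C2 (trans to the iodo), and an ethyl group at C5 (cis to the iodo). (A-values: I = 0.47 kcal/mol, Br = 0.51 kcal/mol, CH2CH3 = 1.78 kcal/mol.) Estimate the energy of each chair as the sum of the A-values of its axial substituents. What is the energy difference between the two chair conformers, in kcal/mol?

2.76 kcal/mol

Chair I (iodo axial, bromo axial, ethyl axial): E = 2.76 kcal/mol.
Chair II (iodo equatorial, bromo equatorial, ethyl equatorial): E = 0.00 kcal/mol.
ΔE = 2.76 − 0.00 = 2.76 kcal/mol; chair II is more stable.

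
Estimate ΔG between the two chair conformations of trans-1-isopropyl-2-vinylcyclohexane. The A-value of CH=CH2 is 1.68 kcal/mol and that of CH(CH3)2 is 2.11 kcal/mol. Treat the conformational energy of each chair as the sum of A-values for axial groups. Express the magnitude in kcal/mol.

3.79 kcal/mol

C1 and C2 have opposite parity, so for the trans isomer the two substituents are e,e in one chair and a,a in the other.
Chair I (vinyl axial, isopropyl axial): E = 3.79 kcal/mol.
Chair II (vinyl equatorial, isopropyl equatorial): E = 0.00 kcal/mol.
ΔE = 3.79 − 0.00 = 3.79 kcal/mol; chair II is more stable.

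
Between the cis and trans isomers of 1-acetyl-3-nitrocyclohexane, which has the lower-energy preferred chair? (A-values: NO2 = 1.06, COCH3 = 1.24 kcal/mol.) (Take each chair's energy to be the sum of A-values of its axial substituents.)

At 1,3 positions (parity same): cis → (e,e or a,a); trans → (a,e or e,a).
Best chair for cis: E = 0.00 kcal/mol; best chair for trans: E = 1.06 kcal/mol.
The cis isomer is lower by 1.06 kcal/mol.

cis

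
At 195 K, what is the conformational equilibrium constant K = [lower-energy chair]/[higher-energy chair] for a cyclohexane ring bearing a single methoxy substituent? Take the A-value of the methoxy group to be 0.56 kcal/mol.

One chair has the methoxy group axial (E = 0.56 kcal/mol) and the other has it equatorial (E = 0).
ΔG = 0.56 kcal/mol between the two chairs.
K = exp(ΔG/RT) with R = 1.987×10⁻³ kcal mol⁻¹ K⁻¹ and T = 195 K gives K ≈ 4.24.

K ≈ 4.24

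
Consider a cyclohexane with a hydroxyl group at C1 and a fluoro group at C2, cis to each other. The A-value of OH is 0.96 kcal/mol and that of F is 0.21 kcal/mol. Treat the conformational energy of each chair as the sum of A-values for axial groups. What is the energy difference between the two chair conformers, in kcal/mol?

C1 and C2 have opposite parity, so for the cis isomer the two substituents are one axial and one equatorial in each chair.
Chair I (hydroxyl axial, fluoro equatorial): E = 0.96 kcal/mol.
Chair II (hydroxyl equatorial, fluoro axial): E = 0.21 kcal/mol.
ΔE = 0.96 − 0.21 = 0.75 kcal/mol; chair II is more stable.

0.75 kcal/mol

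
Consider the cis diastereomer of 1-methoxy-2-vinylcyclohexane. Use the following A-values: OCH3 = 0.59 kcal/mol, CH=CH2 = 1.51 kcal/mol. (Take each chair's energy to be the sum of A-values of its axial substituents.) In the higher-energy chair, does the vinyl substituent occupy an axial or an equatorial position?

C1 and C2 have opposite parity, so for the cis isomer the two substituents are one axial and one equatorial in each chair.
Chair I (methoxy axial, vinyl equatorial): E = 0.59 kcal/mol.
Chair II (methoxy equatorial, vinyl axial): E = 1.51 kcal/mol.
Chair II is the less stable (higher-energy) conformer, and in that chair the vinyl group is axial.

axial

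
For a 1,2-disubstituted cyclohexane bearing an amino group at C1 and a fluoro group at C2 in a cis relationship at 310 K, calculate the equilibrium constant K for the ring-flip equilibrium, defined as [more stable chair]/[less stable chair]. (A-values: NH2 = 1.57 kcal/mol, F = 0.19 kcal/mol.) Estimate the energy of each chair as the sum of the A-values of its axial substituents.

K ≈ 9.40

C1 and C2 have opposite parity, so for the cis isomer the two substituents are one axial and one equatorial in each chair.
Chair I (amino axial, fluoro equatorial): E = 1.57 kcal/mol; chair II (amino equatorial, fluoro axial): E = 0.19 kcal/mol.
ΔG = 1.38 kcal/mol between the two chairs.
K = exp(ΔG/RT) with R = 1.987×10⁻³ kcal mol⁻¹ K⁻¹ and T = 310 K gives K ≈ 9.4.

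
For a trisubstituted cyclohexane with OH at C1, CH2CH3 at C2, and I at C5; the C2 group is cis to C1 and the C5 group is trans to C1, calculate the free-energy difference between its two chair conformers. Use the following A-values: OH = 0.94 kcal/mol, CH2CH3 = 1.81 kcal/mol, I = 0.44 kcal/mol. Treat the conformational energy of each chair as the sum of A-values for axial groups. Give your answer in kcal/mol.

Chair I (hydroxyl axial, ethyl equatorial, iodo equatorial): E = 0.94 kcal/mol.
Chair II (hydroxyl equatorial, ethyl axial, iodo axial): E = 2.25 kcal/mol.
ΔE = 2.25 − 0.94 = 1.31 kcal/mol; chair I is more stable.

1.31 kcal/mol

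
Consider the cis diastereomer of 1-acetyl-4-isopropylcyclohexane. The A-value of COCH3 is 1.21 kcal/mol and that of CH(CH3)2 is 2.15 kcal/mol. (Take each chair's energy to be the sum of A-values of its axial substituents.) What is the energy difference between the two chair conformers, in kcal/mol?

0.94 kcal/mol

C1 and C4 have opposite parity, so for the cis isomer the two substituents are one axial and one equatorial in each chair.
Chair I (acetyl axial, isopropyl equatorial): E = 1.21 kcal/mol.
Chair II (acetyl equatorial, isopropyl axial): E = 2.15 kcal/mol.
ΔE = 2.15 − 1.21 = 0.94 kcal/mol; chair I is more stable.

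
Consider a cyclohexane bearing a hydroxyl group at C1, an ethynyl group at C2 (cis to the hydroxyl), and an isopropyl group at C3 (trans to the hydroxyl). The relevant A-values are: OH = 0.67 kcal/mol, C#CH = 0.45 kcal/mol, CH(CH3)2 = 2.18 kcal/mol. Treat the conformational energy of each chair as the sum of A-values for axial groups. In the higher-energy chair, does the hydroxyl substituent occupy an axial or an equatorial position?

Chair I (hydroxyl axial, ethynyl equatorial, isopropyl equatorial): E = 0.67 kcal/mol.
Chair II (hydroxyl equatorial, ethynyl axial, isopropyl axial): E = 2.63 kcal/mol.
Chair II is the less stable (higher-energy) conformer, and in that chair the hydroxyl group is equatorial.

equatorial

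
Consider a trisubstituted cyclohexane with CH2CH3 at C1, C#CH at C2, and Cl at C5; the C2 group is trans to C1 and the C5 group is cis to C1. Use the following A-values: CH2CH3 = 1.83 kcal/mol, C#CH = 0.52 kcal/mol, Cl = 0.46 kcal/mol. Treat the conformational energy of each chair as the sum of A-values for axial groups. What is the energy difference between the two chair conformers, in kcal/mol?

Chair I (ethyl axial, ethynyl axial, chloro axial): E = 2.81 kcal/mol.
Chair II (ethyl equatorial, ethynyl equatorial, chloro equatorial): E = 0.00 kcal/mol.
ΔE = 2.81 − 0.00 = 2.81 kcal/mol; chair II is more stable.

2.81 kcal/mol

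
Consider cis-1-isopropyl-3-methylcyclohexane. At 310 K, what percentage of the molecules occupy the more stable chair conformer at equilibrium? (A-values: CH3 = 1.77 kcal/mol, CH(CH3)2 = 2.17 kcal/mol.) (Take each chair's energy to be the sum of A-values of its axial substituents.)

C1 and C3 have the same parity, so for the cis isomer the two substituents are e,e in one chair and a,a in the other.
Chair I (methyl axial, isopropyl axial): E = 3.94 kcal/mol; chair II (methyl equatorial, isopropyl equatorial): E = 0.00 kcal/mol.
ΔG = 3.94 kcal/mol between the two chairs.
K = exp(ΔG/RT) with R = 1.987×10⁻³ kcal mol⁻¹ K⁻¹ and T = 310 K gives K ≈ 600.
Fraction in the lower-energy chair = K/(K+1) = 99.8%.

99.8%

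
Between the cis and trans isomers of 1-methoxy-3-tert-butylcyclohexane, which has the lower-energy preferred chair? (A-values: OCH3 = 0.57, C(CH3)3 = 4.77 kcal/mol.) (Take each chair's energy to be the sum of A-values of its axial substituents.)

cis

At 1,3 positions (parity same): cis → (e,e or a,a); trans → (a,e or e,a).
Best chair for cis: E = 0.00 kcal/mol; best chair for trans: E = 0.57 kcal/mol.
The cis isomer is lower by 0.57 kcal/mol.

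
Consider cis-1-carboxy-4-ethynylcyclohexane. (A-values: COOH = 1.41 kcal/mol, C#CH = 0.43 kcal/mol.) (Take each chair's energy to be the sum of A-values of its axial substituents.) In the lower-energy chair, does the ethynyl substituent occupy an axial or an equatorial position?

C1 and C4 have opposite parity, so for the cis isomer the two substituents are one axial and one equatorial in each chair.
Chair I (carboxyl axial, ethynyl equatorial): E = 1.41 kcal/mol.
Chair II (carboxyl equatorial, ethynyl axial): E = 0.43 kcal/mol.
Chair II is the more stable (lower-energy) conformer, and in that chair the ethynyl group is axial.

axial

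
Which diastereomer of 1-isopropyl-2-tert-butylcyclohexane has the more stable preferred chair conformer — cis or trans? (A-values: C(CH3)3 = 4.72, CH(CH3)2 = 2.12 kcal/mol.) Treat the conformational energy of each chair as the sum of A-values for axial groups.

At 1,2 positions (parity opposite): cis → (a,e or e,a); trans → (e,e or a,a).
Best chair for cis: E = 2.12 kcal/mol; best chair for trans: E = 0.00 kcal/mol.
The trans isomer is lower by 2.12 kcal/mol.

trans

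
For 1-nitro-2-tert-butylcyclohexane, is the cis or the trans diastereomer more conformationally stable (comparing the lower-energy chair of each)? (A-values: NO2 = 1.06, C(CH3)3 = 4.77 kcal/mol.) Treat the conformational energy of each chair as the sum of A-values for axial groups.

At 1,2 positions (parity opposite): cis → (a,e or e,a); trans → (e,e or a,a).
Best chair for cis: E = 1.06 kcal/mol; best chair for trans: E = 0.00 kcal/mol.
The trans isomer is lower by 1.06 kcal/mol.

trans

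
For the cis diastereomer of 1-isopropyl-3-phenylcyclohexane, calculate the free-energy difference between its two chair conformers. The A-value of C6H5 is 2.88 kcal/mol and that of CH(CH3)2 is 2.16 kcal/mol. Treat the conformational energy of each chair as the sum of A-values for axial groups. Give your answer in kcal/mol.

5.04 kcal/mol

C1 and C3 have the same parity, so for the cis isomer the two substituents are e,e in one chair and a,a in the other.
Chair I (phenyl axial, isopropyl axial): E = 5.04 kcal/mol.
Chair II (phenyl equatorial, isopropyl equatorial): E = 0.00 kcal/mol.
ΔE = 5.04 − 0.00 = 5.04 kcal/mol; chair II is more stable.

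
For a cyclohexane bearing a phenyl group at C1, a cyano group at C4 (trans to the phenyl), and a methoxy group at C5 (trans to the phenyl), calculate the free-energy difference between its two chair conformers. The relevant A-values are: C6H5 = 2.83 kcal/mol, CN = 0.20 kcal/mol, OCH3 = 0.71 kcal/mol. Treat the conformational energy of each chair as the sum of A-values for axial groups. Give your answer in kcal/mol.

2.32 kcal/mol

Chair I (phenyl axial, cyano axial, methoxy equatorial): E = 3.03 kcal/mol.
Chair II (phenyl equatorial, cyano equatorial, methoxy axial): E = 0.71 kcal/mol.
ΔE = 3.03 − 0.71 = 2.32 kcal/mol; chair II is more stable.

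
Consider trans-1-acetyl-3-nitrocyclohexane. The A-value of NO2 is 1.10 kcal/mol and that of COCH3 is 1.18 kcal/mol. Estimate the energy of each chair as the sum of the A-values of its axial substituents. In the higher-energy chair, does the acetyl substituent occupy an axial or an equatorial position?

axial

C1 and C3 have the same parity, so for the trans isomer the two substituents are one axial and one equatorial in each chair.
Chair I (nitro axial, acetyl equatorial): E = 1.10 kcal/mol.
Chair II (nitro equatorial, acetyl axial): E = 1.18 kcal/mol.
Chair II is the less stable (higher-energy) conformer, and in that chair the acetyl group is axial.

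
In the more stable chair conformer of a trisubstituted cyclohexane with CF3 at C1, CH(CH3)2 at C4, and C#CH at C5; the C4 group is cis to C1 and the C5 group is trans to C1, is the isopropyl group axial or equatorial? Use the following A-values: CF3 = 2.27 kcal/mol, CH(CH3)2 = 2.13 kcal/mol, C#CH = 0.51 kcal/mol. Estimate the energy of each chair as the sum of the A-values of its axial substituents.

equatorial

Chair I (trifluoromethyl axial, isopropyl equatorial, ethynyl equatorial): E = 2.27 kcal/mol.
Chair II (trifluoromethyl equatorial, isopropyl axial, ethynyl axial): E = 2.64 kcal/mol.
Chair I is the more stable (lower-energy) conformer, and in that chair the isopropyl group is equatorial.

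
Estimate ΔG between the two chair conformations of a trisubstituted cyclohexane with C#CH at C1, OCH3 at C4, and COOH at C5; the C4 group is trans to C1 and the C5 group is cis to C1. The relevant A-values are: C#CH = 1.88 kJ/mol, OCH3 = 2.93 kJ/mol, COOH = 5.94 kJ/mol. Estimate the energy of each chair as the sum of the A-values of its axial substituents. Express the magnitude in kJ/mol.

Chair I (ethynyl axial, methoxy axial, carboxyl axial): E = 10.75 kJ/mol.
Chair II (ethynyl equatorial, methoxy equatorial, carboxyl equatorial): E = 0.00 kJ/mol.
ΔE = 10.75 − 0.00 = 10.75 kJ/mol; chair II is more stable.

10.75 kJ/mol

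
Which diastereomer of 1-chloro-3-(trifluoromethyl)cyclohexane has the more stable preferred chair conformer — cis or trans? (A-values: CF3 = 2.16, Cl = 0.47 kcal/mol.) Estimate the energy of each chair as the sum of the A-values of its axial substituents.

cis

At 1,3 positions (parity same): cis → (e,e or a,a); trans → (a,e or e,a).
Best chair for cis: E = 0.00 kcal/mol; best chair for trans: E = 0.47 kcal/mol.
The cis isomer is lower by 0.47 kcal/mol.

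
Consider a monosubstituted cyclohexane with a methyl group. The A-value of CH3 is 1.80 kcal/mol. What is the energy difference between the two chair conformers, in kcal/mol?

A monosubstituted cyclohexane has one chair with the methyl group axial (E = A = 1.80 kcal/mol) and one with it equatorial (E = 0).
ΔE = 1.80 − 0 = 1.80 kcal/mol.

1.80 kcal/mol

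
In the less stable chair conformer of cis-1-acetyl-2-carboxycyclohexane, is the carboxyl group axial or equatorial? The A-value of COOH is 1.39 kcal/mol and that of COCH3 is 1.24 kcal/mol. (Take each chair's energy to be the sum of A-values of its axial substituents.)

C1 and C2 have opposite parity, so for the cis isomer the two substituents are one axial and one equatorial in each chair.
Chair I (carboxyl axial, acetyl equatorial): E = 1.39 kcal/mol.
Chair II (carboxyl equatorial, acetyl axial): E = 1.24 kcal/mol.
Chair I is the less stable (higher-energy) conformer, and in that chair the carboxyl group is axial.

axial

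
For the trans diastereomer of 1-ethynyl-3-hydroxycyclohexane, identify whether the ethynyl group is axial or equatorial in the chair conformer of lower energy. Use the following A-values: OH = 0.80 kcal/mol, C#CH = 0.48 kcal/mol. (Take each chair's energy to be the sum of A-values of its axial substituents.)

C1 and C3 have the same parity, so for the trans isomer the two substituents are one axial and one equatorial in each chair.
Chair I (hydroxyl axial, ethynyl equatorial): E = 0.80 kcal/mol.
Chair II (hydroxyl equatorial, ethynyl axial): E = 0.48 kcal/mol.
Chair II is the more stable (lower-energy) conformer, and in that chair the ethynyl group is axial.

axial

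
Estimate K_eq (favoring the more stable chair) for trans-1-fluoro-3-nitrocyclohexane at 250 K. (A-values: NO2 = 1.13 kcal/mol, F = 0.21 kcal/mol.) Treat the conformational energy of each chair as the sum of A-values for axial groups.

C1 and C3 have the same parity, so for the trans isomer the two substituents are one axial and one equatorial in each chair.
Chair I (nitro axial, fluoro equatorial): E = 1.13 kcal/mol; chair II (nitro equatorial, fluoro axial): E = 0.21 kcal/mol.
ΔG = 0.92 kcal/mol between the two chairs.
K = exp(ΔG/RT) with R = 1.987×10⁻³ kcal mol⁻¹ K⁻¹ and T = 250 K gives K ≈ 6.37.

K ≈ 6.37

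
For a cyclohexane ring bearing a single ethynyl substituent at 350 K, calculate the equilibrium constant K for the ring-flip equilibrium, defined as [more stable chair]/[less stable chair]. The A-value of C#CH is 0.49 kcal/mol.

One chair has the ethynyl group axial (E = 0.49 kcal/mol) and the other has it equatorial (E = 0).
ΔG = 0.49 kcal/mol between the two chairs.
K = exp(ΔG/RT) with R = 1.987×10⁻³ kcal mol⁻¹ K⁻¹ and T = 350 K gives K ≈ 2.02.

K ≈ 2.02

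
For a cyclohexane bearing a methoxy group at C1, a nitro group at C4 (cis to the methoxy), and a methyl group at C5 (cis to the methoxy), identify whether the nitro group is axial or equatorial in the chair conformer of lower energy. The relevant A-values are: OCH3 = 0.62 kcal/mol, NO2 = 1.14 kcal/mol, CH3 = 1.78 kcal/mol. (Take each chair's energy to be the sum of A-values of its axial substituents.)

Chair I (methoxy axial, nitro equatorial, methyl axial): E = 2.40 kcal/mol.
Chair II (methoxy equatorial, nitro axial, methyl equatorial): E = 1.14 kcal/mol.
Chair II is the more stable (lower-energy) conformer, and in that chair the nitro group is axial.

axial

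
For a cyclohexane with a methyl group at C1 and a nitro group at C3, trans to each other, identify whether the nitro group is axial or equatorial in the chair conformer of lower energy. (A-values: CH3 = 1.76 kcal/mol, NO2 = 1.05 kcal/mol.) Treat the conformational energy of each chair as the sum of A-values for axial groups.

C1 and C3 have the same parity, so for the trans isomer the two substituents are one axial and one equatorial in each chair.
Chair I (methyl axial, nitro equatorial): E = 1.76 kcal/mol.
Chair II (methyl equatorial, nitro axial): E = 1.05 kcal/mol.
Chair II is the more stable (lower-energy) conformer, and in that chair the nitro group is axial.

axial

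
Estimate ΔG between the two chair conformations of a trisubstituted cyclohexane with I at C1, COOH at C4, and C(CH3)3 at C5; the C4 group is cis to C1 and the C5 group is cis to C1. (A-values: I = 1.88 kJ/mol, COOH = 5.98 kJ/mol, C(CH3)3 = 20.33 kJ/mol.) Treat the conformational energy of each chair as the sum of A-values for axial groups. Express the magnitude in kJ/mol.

Chair I (iodo axial, carboxyl equatorial, tert-butyl axial): E = 22.21 kJ/mol.
Chair II (iodo equatorial, carboxyl axial, tert-butyl equatorial): E = 5.98 kJ/mol.
ΔE = 22.21 − 5.98 = 16.23 kJ/mol; chair II is more stable.

16.23 kJ/mol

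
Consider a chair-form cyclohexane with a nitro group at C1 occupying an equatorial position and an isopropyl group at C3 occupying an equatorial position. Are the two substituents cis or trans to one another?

cis

C1 and C3 have the same parity, so their axial bonds point in the same direction.
With same-parity carbons, two substituents on the same face are both axial or both equatorial; opposite faces give one of each.
Here the groups are equatorial/equatorial → same face → cis.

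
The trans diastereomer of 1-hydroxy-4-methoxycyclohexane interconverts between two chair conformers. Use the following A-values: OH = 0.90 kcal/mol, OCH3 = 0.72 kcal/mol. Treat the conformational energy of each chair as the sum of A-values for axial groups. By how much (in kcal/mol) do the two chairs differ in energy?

C1 and C4 have opposite parity, so for the trans isomer the two substituents are e,e in one chair and a,a in the other.
Chair I (hydroxyl axial, methoxy axial): E = 1.62 kcal/mol.
Chair II (hydroxyl equatorial, methoxy equatorial): E = 0.00 kcal/mol.
ΔE = 1.62 − 0.00 = 1.62 kcal/mol; chair II is more stable.

1.62 kcal/mol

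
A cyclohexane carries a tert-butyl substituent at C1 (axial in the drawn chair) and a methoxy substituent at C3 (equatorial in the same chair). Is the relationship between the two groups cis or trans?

C1 and C3 have the same parity, so their axial bonds point in the same direction.
With same-parity carbons, two substituents on the same face are both axial or both equatorial; opposite faces give one of each.
Here the groups are axial/equatorial → opposite face → trans.

trans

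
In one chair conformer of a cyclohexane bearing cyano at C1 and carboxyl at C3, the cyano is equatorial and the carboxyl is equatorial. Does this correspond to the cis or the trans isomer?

cis

C1 and C3 have the same parity, so their axial bonds point in the same direction.
With same-parity carbons, two substituents on the same face are both axial or both equatorial; opposite faces give one of each.
Here the groups are equatorial/equatorial → same face → cis.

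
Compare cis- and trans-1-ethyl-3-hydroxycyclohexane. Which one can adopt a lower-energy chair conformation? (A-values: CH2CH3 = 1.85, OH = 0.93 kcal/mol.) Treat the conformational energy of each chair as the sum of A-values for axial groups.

At 1,3 positions (parity same): cis → (e,e or a,a); trans → (a,e or e,a).
Best chair for cis: E = 0.00 kcal/mol; best chair for trans: E = 0.93 kcal/mol.
The cis isomer is lower by 0.93 kcal/mol.

cis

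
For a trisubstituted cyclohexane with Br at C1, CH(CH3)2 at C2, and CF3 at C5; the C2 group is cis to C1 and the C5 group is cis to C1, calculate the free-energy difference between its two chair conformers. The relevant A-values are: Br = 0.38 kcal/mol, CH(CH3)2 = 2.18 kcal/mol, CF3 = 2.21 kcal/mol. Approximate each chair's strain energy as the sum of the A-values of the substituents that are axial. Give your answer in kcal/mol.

Chair I (bromo axial, isopropyl equatorial, trifluoromethyl axial): E = 2.59 kcal/mol.
Chair II (bromo equatorial, isopropyl axial, trifluoromethyl equatorial): E = 2.18 kcal/mol.
ΔE = 2.59 − 2.18 = 0.41 kcal/mol; chair II is more stable.

0.41 kcal/mol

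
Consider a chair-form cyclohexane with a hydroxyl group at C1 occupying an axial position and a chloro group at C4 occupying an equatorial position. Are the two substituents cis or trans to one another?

C1 and C4 have opposite parity, so their axial bonds point in opposite directions.
With opposite-parity carbons, two substituents on the same face are one axial and one equatorial; opposite faces give both axial or both equatorial.
Here the groups are axial/equatorial → same face → cis.

cis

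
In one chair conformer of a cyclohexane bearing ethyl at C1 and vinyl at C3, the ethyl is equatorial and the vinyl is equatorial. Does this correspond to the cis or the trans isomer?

C1 and C3 have the same parity, so their axial bonds point in the same direction.
With same-parity carbons, two substituents on the same face are both axial or both equatorial; opposite faces give one of each.
Here the groups are equatorial/equatorial → same face → cis.

cis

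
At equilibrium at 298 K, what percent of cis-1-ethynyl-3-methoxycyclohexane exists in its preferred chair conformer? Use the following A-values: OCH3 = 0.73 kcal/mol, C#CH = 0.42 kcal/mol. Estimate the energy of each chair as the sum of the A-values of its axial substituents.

87.5%

C1 and C3 have the same parity, so for the cis isomer the two substituents are e,e in one chair and a,a in the other.
Chair I (methoxy axial, ethynyl axial): E = 1.15 kcal/mol; chair II (methoxy equatorial, ethynyl equatorial): E = 0.00 kcal/mol.
ΔG = 1.15 kcal/mol between the two chairs.
K = exp(ΔG/RT) with R = 1.987×10⁻³ kcal mol⁻¹ K⁻¹ and T = 298 K gives K ≈ 6.97.
Fraction in the lower-energy chair = K/(K+1) = 87.5%.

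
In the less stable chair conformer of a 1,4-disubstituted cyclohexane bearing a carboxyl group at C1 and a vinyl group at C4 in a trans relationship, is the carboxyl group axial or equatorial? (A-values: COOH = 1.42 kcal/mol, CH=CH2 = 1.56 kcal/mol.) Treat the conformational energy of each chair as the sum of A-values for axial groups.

C1 and C4 have opposite parity, so for the trans isomer the two substituents are e,e in one chair and a,a in the other.
Chair I (carboxyl axial, vinyl axial): E = 2.98 kcal/mol.
Chair II (carboxyl equatorial, vinyl equatorial): E = 0.00 kcal/mol.
Chair I is the less stable (higher-energy) conformer, and in that chair the carboxyl group is axial.

axial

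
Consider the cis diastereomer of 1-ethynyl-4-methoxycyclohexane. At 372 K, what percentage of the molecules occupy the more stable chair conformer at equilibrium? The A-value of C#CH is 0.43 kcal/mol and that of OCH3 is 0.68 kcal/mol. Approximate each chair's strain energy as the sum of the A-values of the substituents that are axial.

C1 and C4 have opposite parity, so for the cis isomer the two substituents are one axial and one equatorial in each chair.
Chair I (ethynyl axial, methoxy equatorial): E = 0.43 kcal/mol; chair II (ethynyl equatorial, methoxy axial): E = 0.68 kcal/mol.
ΔG = 0.25 kcal/mol between the two chairs.
K = exp(ΔG/RT) with R = 1.987×10⁻³ kcal mol⁻¹ K⁻¹ and T = 372 K gives K ≈ 1.4.
Fraction in the lower-energy chair = K/(K+1) = 58.4%.

58.4%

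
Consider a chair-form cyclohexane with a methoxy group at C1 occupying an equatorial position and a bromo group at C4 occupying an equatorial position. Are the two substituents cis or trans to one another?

trans

C1 and C4 have opposite parity, so their axial bonds point in opposite directions.
With opposite-parity carbons, two substituents on the same face are one axial and one equatorial; opposite faces give both axial or both equatorial.
Here the groups are equatorial/equatorial → opposite face → trans.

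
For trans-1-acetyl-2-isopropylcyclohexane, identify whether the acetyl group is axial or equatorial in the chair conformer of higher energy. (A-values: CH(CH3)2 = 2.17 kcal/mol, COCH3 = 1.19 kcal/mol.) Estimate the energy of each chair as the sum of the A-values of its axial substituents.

C1 and C2 have opposite parity, so for the trans isomer the two substituents are e,e in one chair and a,a in the other.
Chair I (isopropyl axial, acetyl axial): E = 3.36 kcal/mol.
Chair II (isopropyl equatorial, acetyl equatorial): E = 0.00 kcal/mol.
Chair I is the less stable (higher-energy) conformer, and in that chair the acetyl group is axial.

axial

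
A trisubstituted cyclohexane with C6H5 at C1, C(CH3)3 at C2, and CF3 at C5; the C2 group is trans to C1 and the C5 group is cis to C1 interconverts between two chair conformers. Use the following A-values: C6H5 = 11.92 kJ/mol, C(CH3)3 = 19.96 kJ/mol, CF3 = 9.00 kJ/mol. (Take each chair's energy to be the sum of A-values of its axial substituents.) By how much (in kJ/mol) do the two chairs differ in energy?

Chair I (phenyl axial, tert-butyl axial, trifluoromethyl axial): E = 40.88 kJ/mol.
Chair II (phenyl equatorial, tert-butyl equatorial, trifluoromethyl equatorial): E = 0.00 kJ/mol.
ΔE = 40.88 − 0.00 = 40.88 kJ/mol; chair II is more stable.

40.88 kJ/mol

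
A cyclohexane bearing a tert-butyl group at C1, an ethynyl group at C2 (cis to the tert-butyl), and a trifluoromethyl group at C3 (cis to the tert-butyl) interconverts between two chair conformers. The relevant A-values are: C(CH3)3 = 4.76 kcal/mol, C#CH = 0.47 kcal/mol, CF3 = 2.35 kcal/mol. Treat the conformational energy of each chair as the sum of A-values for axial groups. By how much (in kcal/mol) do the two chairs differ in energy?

Chair I (tert-butyl axial, ethynyl equatorial, trifluoromethyl axial): E = 7.11 kcal/mol.
Chair II (tert-butyl equatorial, ethynyl axial, trifluoromethyl equatorial): E = 0.47 kcal/mol.
ΔE = 7.11 − 0.47 = 6.64 kcal/mol; chair II is more stable.

6.64 kcal/mol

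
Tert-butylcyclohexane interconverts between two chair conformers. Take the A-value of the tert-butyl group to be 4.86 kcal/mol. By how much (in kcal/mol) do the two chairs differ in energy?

A monosubstituted cyclohexane has one chair with the tert-butyl group axial (E = A = 4.86 kcal/mol) and one with it equatorial (E = 0).
ΔE = 4.86 − 0 = 4.86 kcal/mol.

4.86 kcal/mol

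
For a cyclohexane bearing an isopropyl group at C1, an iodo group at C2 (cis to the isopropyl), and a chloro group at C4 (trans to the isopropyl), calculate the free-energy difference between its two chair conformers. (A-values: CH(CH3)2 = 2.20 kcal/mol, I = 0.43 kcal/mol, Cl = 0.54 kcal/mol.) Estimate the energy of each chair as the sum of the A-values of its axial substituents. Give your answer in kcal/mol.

2.31 kcal/mol

Chair I (isopropyl axial, iodo equatorial, chloro axial): E = 2.74 kcal/mol.
Chair II (isopropyl equatorial, iodo axial, chloro equatorial): E = 0.43 kcal/mol.
ΔE = 2.74 − 0.43 = 2.31 kcal/mol; chair II is more stable.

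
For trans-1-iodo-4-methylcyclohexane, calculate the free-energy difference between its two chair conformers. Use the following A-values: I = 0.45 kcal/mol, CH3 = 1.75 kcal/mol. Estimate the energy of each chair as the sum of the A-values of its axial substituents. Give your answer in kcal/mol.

2.20 kcal/mol

C1 and C4 have opposite parity, so for the trans isomer the two substituents are e,e in one chair and a,a in the other.
Chair I (iodo axial, methyl axial): E = 2.20 kcal/mol.
Chair II (iodo equatorial, methyl equatorial): E = 0.00 kcal/mol.
ΔE = 2.20 − 0.00 = 2.20 kcal/mol; chair II is more stable.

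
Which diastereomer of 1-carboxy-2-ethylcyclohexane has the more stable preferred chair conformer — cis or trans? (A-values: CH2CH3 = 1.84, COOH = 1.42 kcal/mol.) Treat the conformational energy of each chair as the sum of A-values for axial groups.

At 1,2 positions (parity opposite): cis → (a,e or e,a); trans → (e,e or a,a).
Best chair for cis: E = 1.42 kcal/mol; best chair for trans: E = 0.00 kcal/mol.
The trans isomer is lower by 1.42 kcal/mol.

trans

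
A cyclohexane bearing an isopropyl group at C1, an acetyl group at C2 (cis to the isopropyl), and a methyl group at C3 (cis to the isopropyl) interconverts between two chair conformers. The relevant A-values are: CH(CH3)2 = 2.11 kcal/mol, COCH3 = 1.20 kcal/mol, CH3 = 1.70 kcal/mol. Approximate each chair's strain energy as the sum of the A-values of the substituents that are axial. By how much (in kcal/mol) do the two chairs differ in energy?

2.61 kcal/mol

Chair I (isopropyl axial, acetyl equatorial, methyl axial): E = 3.81 kcal/mol.
Chair II (isopropyl equatorial, acetyl axial, methyl equatorial): E = 1.20 kcal/mol.
ΔE = 3.81 − 1.20 = 2.61 kcal/mol; chair II is more stable.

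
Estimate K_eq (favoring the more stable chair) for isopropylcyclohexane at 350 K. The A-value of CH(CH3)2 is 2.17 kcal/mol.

K ≈ 22.7

One chair has the isopropyl group axial (E = 2.17 kcal/mol) and the other has it equatorial (E = 0).
ΔG = 2.17 kcal/mol between the two chairs.
K = exp(ΔG/RT) with R = 1.987×10⁻³ kcal mol⁻¹ K⁻¹ and T = 350 K gives K ≈ 22.7.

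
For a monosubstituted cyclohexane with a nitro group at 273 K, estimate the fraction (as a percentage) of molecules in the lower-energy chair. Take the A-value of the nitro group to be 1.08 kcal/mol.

One chair has the nitro group axial (E = 1.08 kcal/mol) and the other has it equatorial (E = 0).
ΔG = 1.08 kcal/mol between the two chairs.
K = exp(ΔG/RT) with R = 1.987×10⁻³ kcal mol⁻¹ K⁻¹ and T = 273 K gives K ≈ 7.32.
Fraction in the lower-energy chair = K/(K+1) = 88.0%.

88.0%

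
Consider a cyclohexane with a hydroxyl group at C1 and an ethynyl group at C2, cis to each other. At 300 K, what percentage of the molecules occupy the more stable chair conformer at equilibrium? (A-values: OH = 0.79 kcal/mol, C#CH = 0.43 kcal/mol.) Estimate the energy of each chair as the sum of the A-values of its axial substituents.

C1 and C2 have opposite parity, so for the cis isomer the two substituents are one axial and one equatorial in each chair.
Chair I (hydroxyl axial, ethynyl equatorial): E = 0.79 kcal/mol; chair II (hydroxyl equatorial, ethynyl axial): E = 0.43 kcal/mol.
ΔG = 0.36 kcal/mol between the two chairs.
K = exp(ΔG/RT) with R = 1.987×10⁻³ kcal mol⁻¹ K⁻¹ and T = 300 K gives K ≈ 1.83.
Fraction in the lower-energy chair = K/(K+1) = 64.7%.

64.7%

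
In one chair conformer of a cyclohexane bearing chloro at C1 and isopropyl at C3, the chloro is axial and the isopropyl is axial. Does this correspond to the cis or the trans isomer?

C1 and C3 have the same parity, so their axial bonds point in the same direction.
With same-parity carbons, two substituents on the same face are both axial or both equatorial; opposite faces give one of each.
Here the groups are axial/axial → same face → cis.

cis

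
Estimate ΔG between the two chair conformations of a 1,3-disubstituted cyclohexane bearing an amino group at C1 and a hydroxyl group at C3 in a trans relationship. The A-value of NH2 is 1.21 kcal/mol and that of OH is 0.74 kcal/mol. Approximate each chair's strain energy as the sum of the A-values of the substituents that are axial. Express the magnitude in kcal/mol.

0.47 kcal/mol

C1 and C3 have the same parity, so for the trans isomer the two substituents are one axial and one equatorial in each chair.
Chair I (amino axial, hydroxyl equatorial): E = 1.21 kcal/mol.
Chair II (amino equatorial, hydroxyl axial): E = 0.74 kcal/mol.
ΔE = 1.21 − 0.74 = 0.47 kcal/mol; chair II is more stable.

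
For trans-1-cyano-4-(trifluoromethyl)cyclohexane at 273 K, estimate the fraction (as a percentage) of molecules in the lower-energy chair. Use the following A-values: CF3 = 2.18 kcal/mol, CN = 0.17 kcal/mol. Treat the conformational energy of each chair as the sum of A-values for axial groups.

C1 and C4 have opposite parity, so for the trans isomer the two substituents are e,e in one chair and a,a in the other.
Chair I (trifluoromethyl axial, cyano axial): E = 2.35 kcal/mol; chair II (trifluoromethyl equatorial, cyano equatorial): E = 0.00 kcal/mol.
ΔG = 2.35 kcal/mol between the two chairs.
K = exp(ΔG/RT) with R = 1.987×10⁻³ kcal mol⁻¹ K⁻¹ and T = 273 K gives K ≈ 76.1.
Fraction in the lower-energy chair = K/(K+1) = 98.7%.

98.7%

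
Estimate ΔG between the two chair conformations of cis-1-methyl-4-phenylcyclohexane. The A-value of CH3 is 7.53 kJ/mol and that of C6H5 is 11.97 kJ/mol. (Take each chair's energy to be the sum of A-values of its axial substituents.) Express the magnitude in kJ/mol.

C1 and C4 have opposite parity, so for the cis isomer the two substituents are one axial and one equatorial in each chair.
Chair I (methyl axial, phenyl equatorial): E = 7.53 kJ/mol.
Chair II (methyl equatorial, phenyl axial): E = 11.97 kJ/mol.
ΔE = 11.97 − 7.53 = 4.44 kJ/mol; chair I is more stable.

4.44 kJ/mol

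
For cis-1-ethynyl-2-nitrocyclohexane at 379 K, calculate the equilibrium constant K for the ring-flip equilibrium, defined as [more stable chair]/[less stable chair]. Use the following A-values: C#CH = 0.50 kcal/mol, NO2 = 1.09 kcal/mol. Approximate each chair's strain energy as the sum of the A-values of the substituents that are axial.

K ≈ 2.19

C1 and C2 have opposite parity, so for the cis isomer the two substituents are one axial and one equatorial in each chair.
Chair I (ethynyl axial, nitro equatorial): E = 0.50 kcal/mol; chair II (ethynyl equatorial, nitro axial): E = 1.09 kcal/mol.
ΔG = 0.59 kcal/mol between the two chairs.
K = exp(ΔG/RT) with R = 1.987×10⁻³ kcal mol⁻¹ K⁻¹ and T = 379 K gives K ≈ 2.19.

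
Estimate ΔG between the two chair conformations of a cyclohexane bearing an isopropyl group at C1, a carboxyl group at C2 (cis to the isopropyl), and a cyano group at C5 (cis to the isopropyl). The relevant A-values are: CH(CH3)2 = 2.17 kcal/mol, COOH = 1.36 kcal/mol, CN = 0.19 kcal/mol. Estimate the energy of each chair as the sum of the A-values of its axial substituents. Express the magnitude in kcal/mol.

Chair I (isopropyl axial, carboxyl equatorial, cyano axial): E = 2.36 kcal/mol.
Chair II (isopropyl equatorial, carboxyl axial, cyano equatorial): E = 1.36 kcal/mol.
ΔE = 2.36 − 1.36 = 1.00 kcal/mol; chair II is more stable.

1.00 kcal/mol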